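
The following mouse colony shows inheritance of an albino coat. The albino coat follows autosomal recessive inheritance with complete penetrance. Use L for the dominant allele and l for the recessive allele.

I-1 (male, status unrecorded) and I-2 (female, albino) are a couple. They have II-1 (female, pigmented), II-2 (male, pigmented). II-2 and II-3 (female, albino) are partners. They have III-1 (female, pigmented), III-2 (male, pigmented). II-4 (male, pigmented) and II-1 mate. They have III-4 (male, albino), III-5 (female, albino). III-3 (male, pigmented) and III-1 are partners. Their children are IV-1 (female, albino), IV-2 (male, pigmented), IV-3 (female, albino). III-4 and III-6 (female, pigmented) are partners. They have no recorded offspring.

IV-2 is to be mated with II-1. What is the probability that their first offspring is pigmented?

5/6

III-3 is pigmented so carries L and passed l to IV-1 (ll), so III-3 is Ll.
III-1 is pigmented so carries L and received l from II-3 (ll), so III-1 is Ll.
IV-2 is a pigmented offspring of III-3 (Ll) × III-1 (Ll), whose cross gives 1/4 LL : 1/2 Ll : 1/4 ll; conditioning on being pigmented, IV-2 is LL with probability 1/3, Ll with probability 2/3.
II-1 is pigmented so carries L and received l from I-2 (ll), so II-1 is Ll.
Summing over parental genotype combinations, P(offspring is pigmented) = 1/3·1 + 2/3·3/4 = 5/6.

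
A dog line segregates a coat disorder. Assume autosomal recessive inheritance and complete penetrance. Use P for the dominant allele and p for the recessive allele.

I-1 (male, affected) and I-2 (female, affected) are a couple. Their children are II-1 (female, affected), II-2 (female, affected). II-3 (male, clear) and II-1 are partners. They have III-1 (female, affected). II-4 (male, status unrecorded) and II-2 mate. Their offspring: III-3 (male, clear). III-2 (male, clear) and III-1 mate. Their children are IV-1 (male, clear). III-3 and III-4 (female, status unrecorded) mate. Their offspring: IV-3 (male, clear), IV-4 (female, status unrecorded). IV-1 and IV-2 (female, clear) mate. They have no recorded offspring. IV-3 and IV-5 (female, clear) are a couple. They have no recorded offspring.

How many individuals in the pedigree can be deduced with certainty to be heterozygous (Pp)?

3

Obligate heterozygotes: II-3 is clear so carries P and passed p to III-1 (pp), so II-3 is Pp; III-3 is clear so carries P and received p from II-2 (pp), so III-3 is Pp; IV-1 is clear so carries P and received p from III-1 (pp), so IV-1 is Pp.
Every other individual is either homozygous by phenotype or has at least one consistent homozygous assignment, so the count is 3.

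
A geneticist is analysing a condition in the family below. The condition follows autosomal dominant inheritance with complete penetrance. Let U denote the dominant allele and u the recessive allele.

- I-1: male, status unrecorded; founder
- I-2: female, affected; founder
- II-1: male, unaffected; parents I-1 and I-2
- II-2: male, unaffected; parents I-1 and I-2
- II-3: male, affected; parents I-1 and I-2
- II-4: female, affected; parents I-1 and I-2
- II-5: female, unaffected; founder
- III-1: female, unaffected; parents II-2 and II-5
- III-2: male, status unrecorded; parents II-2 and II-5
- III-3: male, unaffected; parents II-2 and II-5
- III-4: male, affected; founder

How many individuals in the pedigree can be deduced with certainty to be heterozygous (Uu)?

Obligate heterozygotes: I-2 is affected so carries U and passed u to II-1 (uu), so I-2 is Uu.
Every other individual is either homozygous by phenotype or has at least one consistent homozygous assignment, so the count is 1.

1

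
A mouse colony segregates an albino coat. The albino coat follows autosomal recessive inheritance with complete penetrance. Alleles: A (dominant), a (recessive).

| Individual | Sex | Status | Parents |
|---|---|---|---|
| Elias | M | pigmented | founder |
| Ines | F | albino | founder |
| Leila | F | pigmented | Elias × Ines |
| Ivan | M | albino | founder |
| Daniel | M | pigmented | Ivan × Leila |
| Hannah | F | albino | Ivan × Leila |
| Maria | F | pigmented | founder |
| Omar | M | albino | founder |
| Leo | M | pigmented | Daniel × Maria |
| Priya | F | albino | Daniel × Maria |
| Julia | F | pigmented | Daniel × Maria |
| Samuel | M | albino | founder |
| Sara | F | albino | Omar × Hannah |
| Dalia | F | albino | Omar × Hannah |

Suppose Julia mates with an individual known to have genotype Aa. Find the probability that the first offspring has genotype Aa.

Daniel is pigmented so carries A and received a from Ivan (aa), so Daniel is Aa.
Maria is pigmented so carries A and passed a to Priya (aa), so Maria is Aa.
Julia is a pigmented offspring of Daniel (Aa) × Maria (Aa), whose cross gives 1/4 AA : 1/2 Aa : 1/4 aa; conditioning on being pigmented, Julia is AA with probability 1/3, Aa with probability 2/3.
Summing over parental genotype combinations, P(offspring has genotype Aa) = 1/3·1/2 + 2/3·1/2 = 1/2.

1/2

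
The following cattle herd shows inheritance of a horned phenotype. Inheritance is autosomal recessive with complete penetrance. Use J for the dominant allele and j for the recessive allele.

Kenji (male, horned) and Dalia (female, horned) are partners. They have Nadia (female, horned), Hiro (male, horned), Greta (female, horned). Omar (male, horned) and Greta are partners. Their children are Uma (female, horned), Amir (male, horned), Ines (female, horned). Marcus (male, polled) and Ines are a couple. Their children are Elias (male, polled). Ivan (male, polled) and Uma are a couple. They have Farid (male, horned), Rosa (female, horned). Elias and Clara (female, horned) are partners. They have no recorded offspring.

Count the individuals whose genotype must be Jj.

2

Obligate heterozygotes: Ivan is polled so carries J and passed j to Farid (jj), so Ivan is Jj; Elias is polled so carries J and received j from Ines (jj), so Elias is Jj.
Every other individual is either homozygous by phenotype or has at least one consistent homozygous assignment, so the count is 2.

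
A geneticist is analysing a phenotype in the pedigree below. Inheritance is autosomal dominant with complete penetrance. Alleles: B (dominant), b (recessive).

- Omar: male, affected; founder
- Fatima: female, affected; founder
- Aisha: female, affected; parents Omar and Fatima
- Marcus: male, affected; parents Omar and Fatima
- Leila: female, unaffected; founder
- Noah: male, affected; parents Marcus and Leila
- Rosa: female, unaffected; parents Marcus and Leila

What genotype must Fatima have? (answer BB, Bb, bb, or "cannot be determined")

Fatima's phenotype allows BB or Bb, and no parent or child forces a single allele at both positions; consistent genotype assignments exist with Fatima as BB or Bb.

cannot be determined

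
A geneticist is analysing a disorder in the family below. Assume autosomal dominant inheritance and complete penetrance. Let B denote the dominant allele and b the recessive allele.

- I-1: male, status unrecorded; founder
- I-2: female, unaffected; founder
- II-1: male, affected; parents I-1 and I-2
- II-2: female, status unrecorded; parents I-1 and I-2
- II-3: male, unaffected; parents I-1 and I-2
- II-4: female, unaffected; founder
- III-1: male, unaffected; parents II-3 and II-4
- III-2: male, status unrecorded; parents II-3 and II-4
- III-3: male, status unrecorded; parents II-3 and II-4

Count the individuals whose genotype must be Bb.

2

Obligate heterozygotes: I-1 passed B to II-1 (Bb, whose b came from I-2) and passed b to II-3 (bb), so I-1 is Bb; II-1 is affected so carries B and received b from I-2 (bb), so II-1 is Bb.
Every other individual is either homozygous by phenotype or has at least one consistent homozygous assignment, so the count is 2.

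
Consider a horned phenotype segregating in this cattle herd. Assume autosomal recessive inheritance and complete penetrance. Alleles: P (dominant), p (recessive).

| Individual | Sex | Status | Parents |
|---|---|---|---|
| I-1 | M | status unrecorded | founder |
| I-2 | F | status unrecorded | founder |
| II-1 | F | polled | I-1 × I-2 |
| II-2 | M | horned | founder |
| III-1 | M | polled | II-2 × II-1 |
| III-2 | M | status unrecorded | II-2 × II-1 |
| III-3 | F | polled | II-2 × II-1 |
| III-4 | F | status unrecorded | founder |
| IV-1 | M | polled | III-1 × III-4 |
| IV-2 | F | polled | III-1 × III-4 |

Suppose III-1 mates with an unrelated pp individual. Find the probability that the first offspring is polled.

1/2

III-1 is polled so carries P and received p from II-2 (pp), so III-1 is Pp.
The cross gives 1/2 Pp : 1/2 pp, so P(offspring is polled) = 1/2.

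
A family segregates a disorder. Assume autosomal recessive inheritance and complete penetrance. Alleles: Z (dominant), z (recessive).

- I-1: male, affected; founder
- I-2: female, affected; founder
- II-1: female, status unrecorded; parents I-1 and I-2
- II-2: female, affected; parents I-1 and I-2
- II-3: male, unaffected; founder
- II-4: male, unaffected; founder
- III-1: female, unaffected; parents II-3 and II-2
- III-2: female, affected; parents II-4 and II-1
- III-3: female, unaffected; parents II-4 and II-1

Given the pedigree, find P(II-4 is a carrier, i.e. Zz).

1

II-4 is unaffected so carries Z and passed z to III-2 (zz), so II-4 is Zz, giving P(Zz) = 1.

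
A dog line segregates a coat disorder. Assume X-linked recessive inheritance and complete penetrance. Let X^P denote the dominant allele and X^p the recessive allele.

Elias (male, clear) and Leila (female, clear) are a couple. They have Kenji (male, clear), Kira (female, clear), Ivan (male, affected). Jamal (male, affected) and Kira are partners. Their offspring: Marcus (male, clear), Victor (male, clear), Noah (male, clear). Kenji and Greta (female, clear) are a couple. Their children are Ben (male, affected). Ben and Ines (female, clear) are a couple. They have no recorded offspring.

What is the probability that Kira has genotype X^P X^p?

1/9

Elias is clear, so Elias is X^P Y.
Leila is clear so carries P and passed p to Ivan (X^p Y), so Leila is X^P X^p.
Their cross gives offspring ratios 1/2 X^P X^P : 1/2 X^P X^p. Conditioning on Kira being clear, P(X^P X^p) = 1/2 / 1 = 1/2 before taking Kira's own offspring into account.
Jamal is affected, so Jamal is X^p Y.
Now use Kira's offspring. Probability of each recorded status — clear son Marcus: 1/2 if Kira is X^P X^p, 1 if X^P X^P; clear son Victor: 1/2 if Kira is X^P X^p, 1 if X^P X^P; clear son Noah: 1/2 if Kira is X^P X^p, 1 if X^P X^P.
Bayes: P(X^P X^p) = 1/2·1/8 / (1/2·1/8 + 1/2·1) = 1/9.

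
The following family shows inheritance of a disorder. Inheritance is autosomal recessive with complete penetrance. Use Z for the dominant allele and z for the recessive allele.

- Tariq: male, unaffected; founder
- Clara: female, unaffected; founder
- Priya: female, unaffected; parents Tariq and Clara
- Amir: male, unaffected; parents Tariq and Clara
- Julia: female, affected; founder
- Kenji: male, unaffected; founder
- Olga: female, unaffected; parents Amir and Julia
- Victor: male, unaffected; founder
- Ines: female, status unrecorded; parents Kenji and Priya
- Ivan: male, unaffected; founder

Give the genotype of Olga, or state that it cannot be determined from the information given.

From phenotype alone, Olga is ZZ or Zz.
Olga is unaffected so carries Z and received z from Julia (zz), so Olga is Zz.

Zz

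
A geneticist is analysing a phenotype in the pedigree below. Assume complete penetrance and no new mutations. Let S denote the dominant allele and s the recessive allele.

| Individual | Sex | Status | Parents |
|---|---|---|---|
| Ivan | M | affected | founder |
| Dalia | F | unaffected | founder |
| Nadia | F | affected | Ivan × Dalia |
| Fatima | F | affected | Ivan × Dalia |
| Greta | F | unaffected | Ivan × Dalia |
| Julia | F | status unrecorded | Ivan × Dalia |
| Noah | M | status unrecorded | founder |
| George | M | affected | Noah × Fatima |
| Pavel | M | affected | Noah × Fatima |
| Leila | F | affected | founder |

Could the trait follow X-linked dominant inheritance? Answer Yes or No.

Under X-linked dominant, Greta (unaffected, female) cannot arise from Ivan (affected) × Dalia (unaffected).

No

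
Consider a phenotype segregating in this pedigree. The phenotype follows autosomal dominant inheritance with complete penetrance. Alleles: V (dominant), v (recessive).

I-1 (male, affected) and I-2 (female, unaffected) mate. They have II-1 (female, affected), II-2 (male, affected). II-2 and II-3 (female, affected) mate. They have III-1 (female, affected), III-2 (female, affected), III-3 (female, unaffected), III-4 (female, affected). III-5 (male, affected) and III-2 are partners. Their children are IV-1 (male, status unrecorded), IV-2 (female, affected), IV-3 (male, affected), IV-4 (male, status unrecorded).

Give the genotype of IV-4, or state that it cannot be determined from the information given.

IV-4's phenotype is unrecorded, and no parent or child forces a single allele at both positions; consistent genotype assignments exist with IV-4 as VV or Vv or vv.

cannot be determined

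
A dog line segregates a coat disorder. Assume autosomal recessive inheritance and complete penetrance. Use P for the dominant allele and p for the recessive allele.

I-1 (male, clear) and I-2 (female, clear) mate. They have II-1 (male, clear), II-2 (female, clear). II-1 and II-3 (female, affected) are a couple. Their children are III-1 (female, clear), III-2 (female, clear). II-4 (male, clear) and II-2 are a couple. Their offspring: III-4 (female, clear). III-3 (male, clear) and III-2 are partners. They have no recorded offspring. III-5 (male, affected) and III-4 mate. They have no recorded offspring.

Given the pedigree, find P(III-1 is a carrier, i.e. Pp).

III-1 is clear so carries P and received p from II-3 (pp), so III-1 is Pp, giving P(Pp) = 1.

1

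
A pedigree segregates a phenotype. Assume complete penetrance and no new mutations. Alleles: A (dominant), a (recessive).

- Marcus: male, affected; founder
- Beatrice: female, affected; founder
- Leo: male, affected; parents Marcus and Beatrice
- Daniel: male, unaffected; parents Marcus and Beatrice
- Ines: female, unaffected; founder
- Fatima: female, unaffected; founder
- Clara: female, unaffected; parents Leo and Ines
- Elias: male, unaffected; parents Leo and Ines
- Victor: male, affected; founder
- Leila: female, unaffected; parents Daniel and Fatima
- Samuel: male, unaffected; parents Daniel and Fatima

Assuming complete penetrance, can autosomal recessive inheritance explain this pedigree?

No

Under autosomal recessive, Daniel (unaffected, male) cannot arise from Marcus (affected) × Beatrice (affected).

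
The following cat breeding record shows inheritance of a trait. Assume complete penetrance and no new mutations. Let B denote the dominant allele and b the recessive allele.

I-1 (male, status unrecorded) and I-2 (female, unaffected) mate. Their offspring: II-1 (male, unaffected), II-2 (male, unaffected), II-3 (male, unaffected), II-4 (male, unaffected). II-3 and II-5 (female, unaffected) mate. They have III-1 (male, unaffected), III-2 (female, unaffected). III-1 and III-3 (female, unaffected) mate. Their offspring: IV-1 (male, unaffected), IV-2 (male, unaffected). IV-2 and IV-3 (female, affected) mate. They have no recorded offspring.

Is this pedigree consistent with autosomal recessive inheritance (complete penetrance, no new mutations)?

Yes

A consistent assignment under autosomal recessive exists: I-1 BB, I-2 BB, II-1 BB, II-2 BB, II-3 BB, II-4 BB, II-5 BB, III-1 BB, III-2 BB, III-3 BB, IV-1 BB, IV-2 BB, IV-3 bb.
In this assignment every recorded phenotype matches its genotype and every non-founder's genotype is obtainable from its parents' genotypes, so the pedigree is consistent.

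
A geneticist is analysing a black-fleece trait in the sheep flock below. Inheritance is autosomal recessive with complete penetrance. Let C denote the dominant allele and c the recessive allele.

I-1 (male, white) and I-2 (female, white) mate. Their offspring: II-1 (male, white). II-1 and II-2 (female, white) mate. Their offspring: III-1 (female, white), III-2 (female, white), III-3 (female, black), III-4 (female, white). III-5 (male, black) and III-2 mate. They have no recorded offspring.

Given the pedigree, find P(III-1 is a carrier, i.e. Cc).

2/3

II-1 is white so carries C and passed c to III-3 (cc), so II-1 is Cc.
II-2 is white so carries C and passed c to III-3 (cc), so II-2 is Cc.
Their cross gives offspring ratios 1/4 CC : 1/2 Cc : 1/4 cc. Conditioning on III-1 being white, P(Cc) = 1/2 / 3/4 = 2/3.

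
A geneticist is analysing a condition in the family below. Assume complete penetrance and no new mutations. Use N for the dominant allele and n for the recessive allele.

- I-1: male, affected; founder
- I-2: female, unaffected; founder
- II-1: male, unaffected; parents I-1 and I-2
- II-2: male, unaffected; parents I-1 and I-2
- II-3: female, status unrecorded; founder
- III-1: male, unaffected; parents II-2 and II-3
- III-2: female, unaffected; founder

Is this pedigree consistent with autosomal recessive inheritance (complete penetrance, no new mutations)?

A consistent assignment under autosomal recessive exists: I-1 nn, I-2 NN, II-1 Nn, II-2 Nn, II-3 NN, III-1 NN, III-2 NN.
In this assignment every recorded phenotype matches its genotype and every non-founder's genotype is obtainable from its parents' genotypes, so the pedigree is consistent.

Yes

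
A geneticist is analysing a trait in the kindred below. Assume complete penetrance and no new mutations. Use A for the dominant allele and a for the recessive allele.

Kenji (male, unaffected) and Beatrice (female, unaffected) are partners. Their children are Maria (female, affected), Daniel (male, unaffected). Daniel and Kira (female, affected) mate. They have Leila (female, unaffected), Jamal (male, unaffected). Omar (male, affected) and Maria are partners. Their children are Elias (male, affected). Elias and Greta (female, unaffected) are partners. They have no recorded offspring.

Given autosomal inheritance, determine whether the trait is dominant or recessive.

recessive

Kenji and Beatrice are both unaffected yet have an affected child Maria. Under dominance, an affected child requires at least one affected parent, so the trait cannot be dominant.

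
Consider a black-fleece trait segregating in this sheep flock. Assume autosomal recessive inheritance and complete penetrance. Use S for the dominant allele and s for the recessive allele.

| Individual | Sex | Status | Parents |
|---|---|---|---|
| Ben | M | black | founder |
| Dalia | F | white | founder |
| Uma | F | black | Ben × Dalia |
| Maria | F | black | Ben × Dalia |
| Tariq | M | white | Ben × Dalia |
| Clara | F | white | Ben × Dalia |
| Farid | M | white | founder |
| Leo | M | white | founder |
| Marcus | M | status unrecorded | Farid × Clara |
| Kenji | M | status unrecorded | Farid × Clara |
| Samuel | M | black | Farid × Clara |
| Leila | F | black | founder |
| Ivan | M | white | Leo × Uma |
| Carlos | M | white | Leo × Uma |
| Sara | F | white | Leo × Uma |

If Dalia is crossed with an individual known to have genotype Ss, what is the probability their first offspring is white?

Dalia is white so carries S and passed s to Uma (ss), so Dalia is Ss.
The cross gives 1/4 SS : 1/2 Ss : 1/4 ss, so P(offspring is white) = 3/4.

3/4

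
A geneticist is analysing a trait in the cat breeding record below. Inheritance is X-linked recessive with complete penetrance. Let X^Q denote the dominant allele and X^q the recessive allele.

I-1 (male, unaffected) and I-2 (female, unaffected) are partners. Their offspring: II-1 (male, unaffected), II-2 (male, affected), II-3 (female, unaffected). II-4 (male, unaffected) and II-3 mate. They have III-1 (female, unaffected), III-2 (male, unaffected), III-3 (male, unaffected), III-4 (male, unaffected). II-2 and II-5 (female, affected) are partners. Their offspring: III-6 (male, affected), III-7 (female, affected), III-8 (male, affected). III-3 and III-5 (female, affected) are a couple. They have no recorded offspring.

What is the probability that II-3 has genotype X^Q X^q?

1/9

I-1 is unaffected, so I-1 is X^Q Y.
I-2 is unaffected so carries Q and passed q to II-2 (X^q Y), so I-2 is X^Q X^q.
Their cross gives offspring ratios 1/2 X^Q X^Q : 1/2 X^Q X^q. Conditioning on II-3 being unaffected, P(X^Q X^q) = 1/2 / 1 = 1/2 before taking II-3's own offspring into account.
II-4 is unaffected, so II-4 is X^Q Y.
Now use II-3's offspring. Probability of each recorded status — unaffected son III-2: 1/2 if II-3 is X^Q X^q, 1 if X^Q X^Q; unaffected son III-3: 1/2 if II-3 is X^Q X^q, 1 if X^Q X^Q; unaffected son III-4: 1/2 if II-3 is X^Q X^q, 1 if X^Q X^Q. (III-1: equally likely either way, so uninformative.)
Bayes: P(X^Q X^q) = 1/2·1/8 / (1/2·1/8 + 1/2·1) = 1/9.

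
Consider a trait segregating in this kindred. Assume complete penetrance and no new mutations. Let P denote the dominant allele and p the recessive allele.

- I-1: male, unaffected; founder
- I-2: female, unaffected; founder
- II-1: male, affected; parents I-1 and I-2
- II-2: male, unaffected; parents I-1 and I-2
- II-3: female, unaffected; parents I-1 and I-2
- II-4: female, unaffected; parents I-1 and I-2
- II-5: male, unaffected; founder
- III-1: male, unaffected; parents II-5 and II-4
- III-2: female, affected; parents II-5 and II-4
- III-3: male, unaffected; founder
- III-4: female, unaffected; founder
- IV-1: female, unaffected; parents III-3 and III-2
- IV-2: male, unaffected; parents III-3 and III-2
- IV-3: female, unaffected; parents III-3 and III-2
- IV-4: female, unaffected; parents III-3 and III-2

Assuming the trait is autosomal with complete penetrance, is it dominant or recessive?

recessive

I-1 and I-2 are both unaffected yet have an affected child II-1. Under dominance, an affected child requires at least one affected parent, so the trait cannot be dominant.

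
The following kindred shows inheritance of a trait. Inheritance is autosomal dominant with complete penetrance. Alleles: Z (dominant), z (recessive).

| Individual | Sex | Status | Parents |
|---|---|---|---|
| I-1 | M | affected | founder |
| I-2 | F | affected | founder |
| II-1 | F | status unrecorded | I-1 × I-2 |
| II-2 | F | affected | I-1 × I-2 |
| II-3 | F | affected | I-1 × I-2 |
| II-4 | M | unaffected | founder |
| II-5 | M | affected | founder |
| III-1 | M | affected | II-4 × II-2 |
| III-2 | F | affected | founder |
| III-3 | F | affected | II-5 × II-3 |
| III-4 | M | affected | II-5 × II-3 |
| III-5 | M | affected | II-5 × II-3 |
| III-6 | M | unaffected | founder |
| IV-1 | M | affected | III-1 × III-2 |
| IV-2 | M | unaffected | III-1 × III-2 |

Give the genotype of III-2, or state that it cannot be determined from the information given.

Zz

From phenotype alone, III-2 is ZZ or Zz.
III-2 is affected so carries Z and passed z to IV-2 (zz), so III-2 is Zz.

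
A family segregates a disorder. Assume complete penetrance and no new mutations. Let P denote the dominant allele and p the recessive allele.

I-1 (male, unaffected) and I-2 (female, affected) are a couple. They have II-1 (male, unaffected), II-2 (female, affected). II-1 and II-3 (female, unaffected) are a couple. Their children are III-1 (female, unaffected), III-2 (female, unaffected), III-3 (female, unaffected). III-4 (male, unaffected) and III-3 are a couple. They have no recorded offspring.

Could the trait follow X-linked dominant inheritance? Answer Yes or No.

A consistent assignment under X-linked dominant exists: I-1 X^p Y, I-2 X^P X^p, II-1 X^p Y, II-2 X^P X^p, II-3 X^p X^p, III-1 X^p X^p, III-2 X^p X^p, III-3 X^p X^p, III-4 X^p Y.
In this assignment every recorded phenotype matches its genotype and every non-founder's genotype is obtainable from its parents' genotypes, so the pedigree is consistent.

Yes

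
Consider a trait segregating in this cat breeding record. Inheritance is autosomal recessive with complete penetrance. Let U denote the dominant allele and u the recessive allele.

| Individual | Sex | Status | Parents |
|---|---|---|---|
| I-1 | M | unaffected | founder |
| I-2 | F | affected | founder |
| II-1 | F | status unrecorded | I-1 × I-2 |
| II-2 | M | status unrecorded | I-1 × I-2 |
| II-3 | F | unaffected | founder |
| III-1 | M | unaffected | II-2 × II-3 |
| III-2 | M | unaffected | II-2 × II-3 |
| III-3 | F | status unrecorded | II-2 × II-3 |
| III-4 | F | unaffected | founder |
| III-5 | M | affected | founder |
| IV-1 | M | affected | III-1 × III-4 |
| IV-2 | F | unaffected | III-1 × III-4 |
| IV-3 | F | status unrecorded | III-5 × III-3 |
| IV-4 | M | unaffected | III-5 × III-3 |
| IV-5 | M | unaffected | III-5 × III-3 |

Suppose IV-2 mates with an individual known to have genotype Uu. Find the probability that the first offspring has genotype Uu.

1/2

III-1 is unaffected so carries U and passed u to IV-1 (uu), so III-1 is Uu.
III-4 is unaffected so carries U and passed u to IV-1 (uu), so III-4 is Uu.
IV-2 is an unaffected offspring of III-1 (Uu) × III-4 (Uu), whose cross gives 1/4 UU : 1/2 Uu : 1/4 uu; conditioning on being unaffected, IV-2 is UU with probability 1/3, Uu with probability 2/3.
Summing over parental genotype combinations, P(offspring has genotype Uu) = 1/3·1/2 + 2/3·1/2 = 1/2.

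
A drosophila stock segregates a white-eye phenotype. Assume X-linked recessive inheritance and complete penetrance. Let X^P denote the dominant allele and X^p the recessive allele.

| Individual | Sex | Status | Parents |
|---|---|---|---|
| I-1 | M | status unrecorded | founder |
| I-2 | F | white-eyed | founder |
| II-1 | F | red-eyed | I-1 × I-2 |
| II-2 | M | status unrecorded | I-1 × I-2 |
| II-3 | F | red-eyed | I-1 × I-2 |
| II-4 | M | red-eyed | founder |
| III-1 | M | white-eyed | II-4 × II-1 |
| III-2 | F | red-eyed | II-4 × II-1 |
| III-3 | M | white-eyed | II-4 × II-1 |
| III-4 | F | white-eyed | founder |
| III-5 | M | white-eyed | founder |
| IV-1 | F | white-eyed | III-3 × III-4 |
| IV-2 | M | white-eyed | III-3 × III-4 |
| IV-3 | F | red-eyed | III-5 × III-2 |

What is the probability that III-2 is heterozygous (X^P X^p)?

1/3

II-4 is red-eyed, so II-4 is X^P Y.
II-1 is red-eyed so carries P and received p from I-2 (X^p X^p), so II-1 is X^P X^p.
Their cross gives offspring ratios 1/2 X^P X^P : 1/2 X^P X^p. Conditioning on III-2 being red-eyed, P(X^P X^p) = 1/2 / 1 = 1/2 before taking III-2's own offspring into account.
III-5 is white-eyed, so III-5 is X^p Y.
Now use III-2's offspring. Probability of each recorded status — red-eyed daughter IV-3: 1/2 if III-2 is X^P X^p, 1 if X^P X^P.
Bayes: P(X^P X^p) = 1/2·1/2 / (1/2·1/2 + 1/2·1) = 1/3.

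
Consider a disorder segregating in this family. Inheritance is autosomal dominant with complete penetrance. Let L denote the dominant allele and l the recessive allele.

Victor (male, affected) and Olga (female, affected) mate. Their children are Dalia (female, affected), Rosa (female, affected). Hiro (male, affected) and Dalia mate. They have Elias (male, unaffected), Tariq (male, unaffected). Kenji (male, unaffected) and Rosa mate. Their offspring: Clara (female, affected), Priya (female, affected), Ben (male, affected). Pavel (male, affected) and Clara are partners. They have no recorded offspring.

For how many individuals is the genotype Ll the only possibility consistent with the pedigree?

Obligate heterozygotes: Dalia is affected so carries L and passed l to Elias (ll), so Dalia is Ll; Hiro is affected so carries L and passed l to Elias (ll), so Hiro is Ll; Clara is affected so carries L and received l from Kenji (ll), so Clara is Ll; Priya is affected so carries L and received l from Kenji (ll), so Priya is Ll; Ben is affected so carries L and received l from Kenji (ll), so Ben is Ll.
Every other individual is either homozygous by phenotype or has at least one consistent homozygous assignment, so the count is 5.

5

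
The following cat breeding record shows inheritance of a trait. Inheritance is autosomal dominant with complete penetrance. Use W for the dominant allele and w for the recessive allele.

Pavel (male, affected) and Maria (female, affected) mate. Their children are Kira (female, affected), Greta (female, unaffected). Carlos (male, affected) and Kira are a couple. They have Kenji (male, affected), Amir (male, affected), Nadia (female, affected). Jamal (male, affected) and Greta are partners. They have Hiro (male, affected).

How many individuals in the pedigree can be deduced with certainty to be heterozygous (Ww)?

3

Obligate heterozygotes: Pavel is affected so carries W and passed w to Greta (ww), so Pavel is Ww; Maria is affected so carries W and passed w to Greta (ww), so Maria is Ww; Hiro is affected so carries W and received w from Greta (ww), so Hiro is Ww.
Every other individual is either homozygous by phenotype or has at least one consistent homozygous assignment, so the count is 3.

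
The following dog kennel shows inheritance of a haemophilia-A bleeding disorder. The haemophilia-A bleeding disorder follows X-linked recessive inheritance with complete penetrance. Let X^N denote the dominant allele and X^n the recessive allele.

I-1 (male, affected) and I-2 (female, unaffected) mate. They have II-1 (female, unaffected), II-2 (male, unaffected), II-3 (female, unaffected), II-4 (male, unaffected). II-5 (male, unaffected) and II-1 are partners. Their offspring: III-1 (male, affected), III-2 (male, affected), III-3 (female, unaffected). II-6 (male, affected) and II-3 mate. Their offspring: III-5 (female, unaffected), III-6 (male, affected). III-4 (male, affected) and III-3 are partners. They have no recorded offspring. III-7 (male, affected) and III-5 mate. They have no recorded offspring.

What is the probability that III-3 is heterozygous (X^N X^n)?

1/2

II-5 is unaffected, so II-5 is X^N Y.
II-1 is unaffected so carries N and received n from I-1 (X^n Y), so II-1 is X^N X^n.
Their cross gives offspring ratios 1/2 X^N X^N : 1/2 X^N X^n. Conditioning on III-3 being unaffected, P(X^N X^n) = 1/2 / 1 = 1/2.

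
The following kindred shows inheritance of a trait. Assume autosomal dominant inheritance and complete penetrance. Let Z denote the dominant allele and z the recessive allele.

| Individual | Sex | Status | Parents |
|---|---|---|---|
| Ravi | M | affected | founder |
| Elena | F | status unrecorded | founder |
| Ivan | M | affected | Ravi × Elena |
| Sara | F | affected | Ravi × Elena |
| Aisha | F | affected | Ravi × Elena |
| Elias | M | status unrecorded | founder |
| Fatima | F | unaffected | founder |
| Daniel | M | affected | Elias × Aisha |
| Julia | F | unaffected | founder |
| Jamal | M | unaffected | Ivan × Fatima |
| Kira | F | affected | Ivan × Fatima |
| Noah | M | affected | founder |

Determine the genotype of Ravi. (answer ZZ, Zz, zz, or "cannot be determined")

Ravi's phenotype allows ZZ or Zz, and no parent or child forces a single allele at both positions; consistent genotype assignments exist with Ravi as ZZ or Zz.

cannot be determined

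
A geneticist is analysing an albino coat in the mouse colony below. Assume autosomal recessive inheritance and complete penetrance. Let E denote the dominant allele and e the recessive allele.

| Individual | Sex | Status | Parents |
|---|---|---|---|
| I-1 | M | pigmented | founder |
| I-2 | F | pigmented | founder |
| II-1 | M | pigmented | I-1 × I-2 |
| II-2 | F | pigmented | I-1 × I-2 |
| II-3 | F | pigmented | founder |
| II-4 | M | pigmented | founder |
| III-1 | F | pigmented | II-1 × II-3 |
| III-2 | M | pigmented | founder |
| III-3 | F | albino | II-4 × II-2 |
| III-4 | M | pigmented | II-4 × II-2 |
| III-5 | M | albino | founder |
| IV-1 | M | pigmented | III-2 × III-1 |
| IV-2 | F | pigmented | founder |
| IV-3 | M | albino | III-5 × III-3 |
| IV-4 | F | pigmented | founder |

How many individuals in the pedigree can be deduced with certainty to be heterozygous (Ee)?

2

Obligate heterozygotes: II-2 is pigmented so carries E and passed e to III-3 (ee), so II-2 is Ee; II-4 is pigmented so carries E and passed e to III-3 (ee), so II-4 is Ee.
Every other individual is either homozygous by phenotype or has at least one consistent homozygous assignment, so the count is 2.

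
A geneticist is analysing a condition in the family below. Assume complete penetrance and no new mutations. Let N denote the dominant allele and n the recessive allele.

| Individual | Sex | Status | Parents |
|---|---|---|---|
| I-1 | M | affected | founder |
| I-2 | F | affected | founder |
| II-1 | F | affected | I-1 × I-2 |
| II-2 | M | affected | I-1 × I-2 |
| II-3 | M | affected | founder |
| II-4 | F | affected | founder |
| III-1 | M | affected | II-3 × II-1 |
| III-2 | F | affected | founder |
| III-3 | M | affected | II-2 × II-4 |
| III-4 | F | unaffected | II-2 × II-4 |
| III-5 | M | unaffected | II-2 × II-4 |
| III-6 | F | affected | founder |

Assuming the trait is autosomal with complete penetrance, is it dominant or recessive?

II-2 and II-4 are both affected yet have an unaffected child III-4. Under a recessive model two affected parents are homozygous and every child would be affected, so the trait cannot be recessive.

dominant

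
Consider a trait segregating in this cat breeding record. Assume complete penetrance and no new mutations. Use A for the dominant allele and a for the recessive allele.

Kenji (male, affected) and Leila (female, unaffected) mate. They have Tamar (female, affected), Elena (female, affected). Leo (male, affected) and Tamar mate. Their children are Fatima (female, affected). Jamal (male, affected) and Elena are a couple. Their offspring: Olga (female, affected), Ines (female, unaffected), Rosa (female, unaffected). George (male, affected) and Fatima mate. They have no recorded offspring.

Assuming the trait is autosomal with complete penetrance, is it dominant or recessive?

Jamal and Elena are both affected yet have an unaffected child Ines. Under a recessive model two affected parents are homozygous and every child would be affected, so the trait cannot be recessive.

dominant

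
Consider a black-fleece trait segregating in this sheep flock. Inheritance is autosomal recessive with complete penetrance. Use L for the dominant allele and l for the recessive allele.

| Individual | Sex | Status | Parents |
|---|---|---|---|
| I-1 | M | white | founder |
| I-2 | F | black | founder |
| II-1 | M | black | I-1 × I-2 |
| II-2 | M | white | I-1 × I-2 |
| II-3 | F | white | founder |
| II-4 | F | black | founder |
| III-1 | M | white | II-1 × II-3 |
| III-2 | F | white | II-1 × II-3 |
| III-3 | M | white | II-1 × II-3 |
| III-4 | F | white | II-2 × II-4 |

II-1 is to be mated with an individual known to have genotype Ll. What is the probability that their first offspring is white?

1/2

II-1 is black, so II-1 is ll.
The cross gives 1/2 Ll : 1/2 ll, so P(offspring is white) = 1/2.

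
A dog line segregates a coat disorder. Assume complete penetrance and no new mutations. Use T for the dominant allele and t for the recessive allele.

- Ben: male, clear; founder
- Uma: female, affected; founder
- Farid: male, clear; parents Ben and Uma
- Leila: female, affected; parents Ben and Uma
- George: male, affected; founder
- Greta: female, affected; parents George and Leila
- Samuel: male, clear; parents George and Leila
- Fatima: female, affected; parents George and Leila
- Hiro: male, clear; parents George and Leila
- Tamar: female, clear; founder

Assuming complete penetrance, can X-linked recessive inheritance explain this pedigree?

Under X-linked recessive, Farid (clear, male) cannot arise from Ben (clear) × Uma (affected).

No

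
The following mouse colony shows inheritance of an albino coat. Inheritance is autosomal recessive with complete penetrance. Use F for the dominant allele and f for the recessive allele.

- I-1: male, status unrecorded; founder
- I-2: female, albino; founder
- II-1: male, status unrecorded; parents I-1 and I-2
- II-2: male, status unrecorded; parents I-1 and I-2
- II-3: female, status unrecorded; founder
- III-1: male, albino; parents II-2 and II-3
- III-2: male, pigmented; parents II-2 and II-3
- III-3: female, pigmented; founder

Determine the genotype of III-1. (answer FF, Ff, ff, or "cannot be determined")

III-1 is albino, so III-1 is ff.

ff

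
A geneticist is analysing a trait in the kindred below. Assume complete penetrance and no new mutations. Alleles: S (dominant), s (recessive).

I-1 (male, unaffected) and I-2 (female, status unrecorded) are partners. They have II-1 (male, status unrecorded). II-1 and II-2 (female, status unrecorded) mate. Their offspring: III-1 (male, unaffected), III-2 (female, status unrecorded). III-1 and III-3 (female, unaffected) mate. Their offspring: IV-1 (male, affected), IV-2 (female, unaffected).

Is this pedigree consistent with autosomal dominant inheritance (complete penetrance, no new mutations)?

Under autosomal dominant, IV-1 (affected, male) cannot arise from III-1 (unaffected) × III-3 (unaffected).

No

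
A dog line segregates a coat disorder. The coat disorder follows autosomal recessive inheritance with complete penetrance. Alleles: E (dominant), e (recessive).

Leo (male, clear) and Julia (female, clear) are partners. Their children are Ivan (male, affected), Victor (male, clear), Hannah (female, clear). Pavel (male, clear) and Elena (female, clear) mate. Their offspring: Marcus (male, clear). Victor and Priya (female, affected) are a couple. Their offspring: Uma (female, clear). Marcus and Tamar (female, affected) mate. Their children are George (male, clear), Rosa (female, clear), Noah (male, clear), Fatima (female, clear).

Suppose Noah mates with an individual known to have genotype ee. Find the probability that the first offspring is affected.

1/2

Noah is clear so carries E and received e from Tamar (ee), so Noah is Ee.
The cross gives 1/2 Ee : 1/2 ee, so P(offspring is affected) = 1/2.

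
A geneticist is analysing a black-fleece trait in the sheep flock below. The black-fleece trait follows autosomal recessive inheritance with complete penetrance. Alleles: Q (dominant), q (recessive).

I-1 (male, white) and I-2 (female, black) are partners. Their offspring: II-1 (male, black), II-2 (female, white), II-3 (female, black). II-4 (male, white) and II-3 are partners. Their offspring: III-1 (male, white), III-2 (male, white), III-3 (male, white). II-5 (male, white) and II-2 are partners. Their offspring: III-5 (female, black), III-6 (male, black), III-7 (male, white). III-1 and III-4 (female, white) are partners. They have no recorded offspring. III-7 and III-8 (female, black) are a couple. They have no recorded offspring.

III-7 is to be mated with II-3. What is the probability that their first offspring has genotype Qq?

II-5 is white so carries Q and passed q to III-5 (qq), so II-5 is Qq.
II-2 is white so carries Q and received q from I-2 (qq), so II-2 is Qq.
III-7 is a white offspring of II-5 (Qq) × II-2 (Qq), whose cross gives 1/4 QQ : 1/2 Qq : 1/4 qq; conditioning on being white, III-7 is QQ with probability 1/3, Qq with probability 2/3.
II-3 is black, so II-3 is qq.
Summing over parental genotype combinations, P(offspring has genotype Qq) = 1/3·1 + 2/3·1/2 = 2/3.

2/3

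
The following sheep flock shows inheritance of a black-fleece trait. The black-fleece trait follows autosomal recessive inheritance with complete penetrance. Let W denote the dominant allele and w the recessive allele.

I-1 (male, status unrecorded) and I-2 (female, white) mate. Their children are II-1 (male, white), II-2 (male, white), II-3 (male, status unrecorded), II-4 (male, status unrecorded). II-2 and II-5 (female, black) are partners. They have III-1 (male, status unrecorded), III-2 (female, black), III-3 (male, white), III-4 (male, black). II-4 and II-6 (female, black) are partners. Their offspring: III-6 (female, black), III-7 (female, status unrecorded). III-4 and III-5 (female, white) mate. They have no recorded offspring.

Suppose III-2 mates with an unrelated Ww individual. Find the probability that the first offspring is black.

III-2 is black, so III-2 is ww.
The cross gives 1/2 Ww : 1/2 ww, so P(offspring is black) = 1/2.

1/2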